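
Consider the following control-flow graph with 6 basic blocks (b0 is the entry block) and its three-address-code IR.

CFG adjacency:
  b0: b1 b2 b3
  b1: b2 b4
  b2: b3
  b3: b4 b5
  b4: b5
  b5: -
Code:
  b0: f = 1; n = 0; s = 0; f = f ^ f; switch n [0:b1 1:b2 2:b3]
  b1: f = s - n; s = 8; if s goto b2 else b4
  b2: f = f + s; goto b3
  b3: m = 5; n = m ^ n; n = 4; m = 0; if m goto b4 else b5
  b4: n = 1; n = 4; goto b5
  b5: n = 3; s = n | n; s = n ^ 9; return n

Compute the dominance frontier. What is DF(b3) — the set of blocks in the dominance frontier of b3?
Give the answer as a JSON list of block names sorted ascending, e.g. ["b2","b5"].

Answer: ["b4", "b5"]

Working:
idom tree: b1←b0 b2←b0 b3←b0 b4←b0 b5←b0
Dom at joins:
  b2: preds {b0,b1}: {b0} ∩ {b0,b1} = {b0}; idom=b0
  b3: preds {b0,b2}: {b0} ∩ {b0,b2} = {b0}; idom=b0
  b4: preds {b1,b3}: {b0,b1} ∩ {b0,b3} = {b0}; idom=b0
  b5: preds {b3,b4}: {b0,b3} ∩ {b0,b4} = {b0}; idom=b0

DF walk-up:
  join b2 pred b0: · stop@b0
  join b2 pred b1: b1 stop@b0
  join b3 pred b0: · stop@b0
  join b3 pred b2: b2 stop@b0
  join b4 pred b1: b1 stop@b0
  join b4 pred b3: b3 stop@b0
  join b5 pred b3: b3 stop@b0
  join b5 pred b4: b4 stop@b0
  b0 → ∅
  b1 → {b2,b4}
  b2 → {b3}
  b3 → {b4,b5}
  b4 → {b5}
  b5 → ∅

DF(b3) = ["b4", "b5"]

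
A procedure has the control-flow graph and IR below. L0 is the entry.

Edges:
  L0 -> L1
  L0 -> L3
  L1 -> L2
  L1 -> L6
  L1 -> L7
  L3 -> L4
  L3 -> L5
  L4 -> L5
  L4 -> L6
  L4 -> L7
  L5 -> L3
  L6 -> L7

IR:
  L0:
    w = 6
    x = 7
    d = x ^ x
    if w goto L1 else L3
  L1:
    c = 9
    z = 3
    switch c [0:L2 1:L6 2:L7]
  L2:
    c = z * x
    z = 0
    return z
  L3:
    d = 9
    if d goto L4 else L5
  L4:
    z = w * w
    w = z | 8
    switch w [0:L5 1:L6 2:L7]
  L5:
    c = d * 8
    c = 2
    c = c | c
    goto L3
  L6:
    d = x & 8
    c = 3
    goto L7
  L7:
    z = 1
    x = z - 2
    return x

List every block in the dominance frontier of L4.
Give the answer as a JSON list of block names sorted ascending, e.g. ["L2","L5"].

idom tree: L1←L0 L2←L1 L3←L0 L4←L3 L5←L3 L6←L0 L7←L0
Join-block Dom:
  L3: preds {L0,L5}: {L0} ∩ {L0,L3,L5} = {L0}; idom=L0
  L5: preds {L3,L4}: {L0,L3} ∩ {L0,L3,L4} = {L0,L3}; idom=L3
  L6: preds {L1,L4}: {L0,L1} ∩ {L0,L3,L4} = {L0}; idom=L0
  L7: preds {L1,L4,L6}: {L0,L1} ∩ {L0,L3,L4} ∩ {L0,L6} = {L0}; idom=L0

Frontier:
  join L3 pred L0: · stop@L0
  join L3 pred L5: L5→L3 stop@L0
  join L5 pred L3: · stop@L3
  join L5 pred L4: L4 stop@L3
  join L6 pred L1: L1 stop@L0
  join L6 pred L4: L4→L3 stop@L0
  join L7 pred L1: L1 stop@L0
  join L7 pred L4: L4→L3 stop@L0
  join L7 pred L6: L6 stop@L0
  DF(L0)=∅
  DF(L1)={L6,L7}
  DF(L2)=∅
  DF(L3)={L3,L6,L7}
  DF(L4)={L5,L6,L7}
  DF(L5)={L3}
  DF(L6)={L7}
  DF(L7)=∅

DF(L4) = ["L5", "L6", "L7"]

Answer: ["L5", "L6", "L7"]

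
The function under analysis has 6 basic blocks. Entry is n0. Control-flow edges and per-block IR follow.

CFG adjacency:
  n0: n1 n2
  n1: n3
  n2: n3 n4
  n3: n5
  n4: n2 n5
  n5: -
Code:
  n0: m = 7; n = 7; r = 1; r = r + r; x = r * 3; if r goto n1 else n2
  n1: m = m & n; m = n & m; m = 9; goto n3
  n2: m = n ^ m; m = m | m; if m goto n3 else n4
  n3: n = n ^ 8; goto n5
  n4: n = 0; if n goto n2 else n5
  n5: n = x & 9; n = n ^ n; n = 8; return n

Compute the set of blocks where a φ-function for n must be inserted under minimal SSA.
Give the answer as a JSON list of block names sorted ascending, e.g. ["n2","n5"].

Answer: ["n2", "n3", "n5"]

Derivation:
idom tree: n1←n0 n2←n0 n3←n0 n4←n2 n5←n0
Dom∩ at merges:
  n2: preds {n0,n4}: {n0} ∩ {n0,n2,n4} = {n0}; idom=n0
  n3: preds {n1,n2}: {n0,n1} ∩ {n0,n2} = {n0}; idom=n0
  n5: preds {n3,n4}: {n0,n3} ∩ {n0,n2,n4} = {n0}; idom=n0

DF walk-up:
  n2←n0: walk · to n0
  n2←n4: walk n4→n2 to n0
  n3←n1: walk n1 to n0
  n3←n2: walk n2 to n0
  n5←n3: walk n3 to n0
  n5←n4: walk n4→n2 to n0
  n0: DF=∅
  n1: DF={n3}
  n2: DF={n2,n3,n5}
  n3: DF={n5}
  n4: DF={n2,n5}
  n5: DF=∅

φ for n: defs {n0,n3,n4,n5}
  DF⁺ = {n2,n3,n5}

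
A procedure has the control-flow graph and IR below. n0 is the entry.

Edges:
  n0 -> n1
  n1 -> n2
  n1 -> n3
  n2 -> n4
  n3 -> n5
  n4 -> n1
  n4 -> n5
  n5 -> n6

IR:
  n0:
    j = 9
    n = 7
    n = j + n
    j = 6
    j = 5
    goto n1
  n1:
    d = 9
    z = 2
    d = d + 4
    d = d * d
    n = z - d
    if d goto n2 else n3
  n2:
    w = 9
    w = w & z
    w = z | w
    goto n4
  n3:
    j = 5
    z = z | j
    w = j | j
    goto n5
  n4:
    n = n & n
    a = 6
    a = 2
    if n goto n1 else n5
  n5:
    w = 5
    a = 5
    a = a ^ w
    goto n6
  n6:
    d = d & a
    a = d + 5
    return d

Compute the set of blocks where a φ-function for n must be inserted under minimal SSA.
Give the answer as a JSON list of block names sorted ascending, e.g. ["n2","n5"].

Answer: ["n1", "n5"]

Derivation:
idom tree: n1←n0 n2←n1 n3←n1 n4←n2 n5←n1 n6←n5
Dom at joins:
  n1: preds {n0,n4}: {n0} ∩ {n0,n1,n2,n4} = {n0}; idom=n0
  n5: preds {n3,n4}: {n0,n1,n3} ∩ {n0,n1,n2,n4} = {n0,n1}; idom=n1

DF walk-up:
  join n1 pred n0: · stop@n0
  join n1 pred n4: n4→n2→n1 stop@n0
  join n5 pred n3: n3 stop@n1
  join n5 pred n4: n4→n2 stop@n1
  n0: DF=∅
  n1: DF={n1}
  n2: DF={n1,n5}
  n3: DF={n5}
  n4: DF={n1,n5}
  n5: DF=∅
  n6: DF=∅

φ for n: defs {n0,n1,n4}
  DF⁺ = {n1,n5}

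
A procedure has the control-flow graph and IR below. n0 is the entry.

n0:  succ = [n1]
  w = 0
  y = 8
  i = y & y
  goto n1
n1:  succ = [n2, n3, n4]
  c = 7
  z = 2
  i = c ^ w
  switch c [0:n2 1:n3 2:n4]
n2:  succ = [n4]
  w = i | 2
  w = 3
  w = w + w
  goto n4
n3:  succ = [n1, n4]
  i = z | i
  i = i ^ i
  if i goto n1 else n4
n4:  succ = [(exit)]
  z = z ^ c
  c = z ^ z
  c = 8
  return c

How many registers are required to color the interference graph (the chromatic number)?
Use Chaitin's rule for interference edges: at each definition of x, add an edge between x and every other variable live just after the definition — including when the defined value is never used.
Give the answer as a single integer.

Per-block:
  n0: def={i,w,y} ue=∅
  n1: def={c,i,z} ue={w}
  n2: def={w} ue={i}
  n3: def={i} ue={i,z}
  n4: def={c,z} ue={c,z}

Live sets:
  n0: in=∅ out={w}
  n1: in={w} out={c,i,w,z}
  n2: in={c,i,z} out={c,z}
  n3: in={c,i,w,z} out={c,w,z}
  n4: in={c,z} out=∅

Interfere edges:
  c — {i,w,z}
  i — {c,w,z}
  w — {c,i,y,z}
  y — {w}
  z — {c,i,w}

Registers:
  {c,i,w,z} pairwise interfere (4-clique) ⇒ χ ≥ 4
  assign c→c1 i→c2 w→c0 y→c1 z→c3 — no edge inside a register ⇒ χ ≤ 4
  χ = 4

Answer: 4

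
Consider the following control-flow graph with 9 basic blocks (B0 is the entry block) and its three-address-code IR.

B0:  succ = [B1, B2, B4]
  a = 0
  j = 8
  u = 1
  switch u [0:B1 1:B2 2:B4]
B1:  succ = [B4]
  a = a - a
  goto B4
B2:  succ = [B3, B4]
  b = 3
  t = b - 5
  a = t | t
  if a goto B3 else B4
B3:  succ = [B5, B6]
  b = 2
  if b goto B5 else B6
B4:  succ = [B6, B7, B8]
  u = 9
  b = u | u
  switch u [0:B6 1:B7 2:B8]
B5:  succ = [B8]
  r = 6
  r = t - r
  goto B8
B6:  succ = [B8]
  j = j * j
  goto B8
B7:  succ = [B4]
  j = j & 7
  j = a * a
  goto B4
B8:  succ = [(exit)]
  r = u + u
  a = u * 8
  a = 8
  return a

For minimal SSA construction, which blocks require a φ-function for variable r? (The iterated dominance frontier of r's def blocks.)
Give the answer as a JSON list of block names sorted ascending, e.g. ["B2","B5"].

Answer: ["B8"]

Derivation:
idom tree: B1←B0 B2←B0 B3←B2 B4←B0 B5←B3 B6←B0 B7←B4 B8←B0
Dom∩ at merges:
  B4: preds {B0,B1,B2,B7}: {B0} ∩ {B0,B1} ∩ {B0,B2} ∩ {B0,B4,B7} = {B0}; idom=B0
  B6: preds {B3,B4}: {B0,B2,B3} ∩ {B0,B4} = {B0}; idom=B0
  B8: preds {B4,B5,B6}: {B0,B4} ∩ {B0,B2,B3,B5} ∩ {B0,B6} = {B0}; idom=B0

DF derivation:
  join B4 pred B0: · stop@B0
  join B4 pred B1: B1 stop@B0
  join B4 pred B2: B2 stop@B0
  join B4 pred B7: B7→B4 stop@B0
  join B6 pred B3: B3→B2 stop@B0
  join B6 pred B4: B4 stop@B0
  join B8 pred B4: B4 stop@B0
  join B8 pred B5: B5→B3→B2 stop@B0
  join B8 pred B6: B6 stop@B0
  DF(B0)=∅
  DF(B1)={B4}
  DF(B2)={B4,B6,B8}
  DF(B3)={B6,B8}
  DF(B4)={B4,B6,B8}
  DF(B5)={B8}
  DF(B6)={B8}
  DF(B7)={B4}
  DF(B8)=∅

φ for r: defs {B5,B8}
  DF⁺ = {B8}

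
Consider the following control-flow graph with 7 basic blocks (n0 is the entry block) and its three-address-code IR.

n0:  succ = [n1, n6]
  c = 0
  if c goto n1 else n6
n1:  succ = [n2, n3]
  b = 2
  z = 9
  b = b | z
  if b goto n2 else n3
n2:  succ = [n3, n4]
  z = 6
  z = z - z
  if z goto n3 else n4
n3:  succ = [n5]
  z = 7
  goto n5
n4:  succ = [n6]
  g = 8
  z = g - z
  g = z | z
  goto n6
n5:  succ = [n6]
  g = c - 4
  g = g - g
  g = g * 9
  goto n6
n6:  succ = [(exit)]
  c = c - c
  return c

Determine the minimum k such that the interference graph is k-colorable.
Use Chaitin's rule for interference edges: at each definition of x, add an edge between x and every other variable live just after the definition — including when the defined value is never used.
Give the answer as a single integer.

Per-block:
  n0: {c} / ∅
  n1: {b,z} / ∅
  n2: {z} / ∅
  n3: {z} / ∅
  n4: {g,z} / {z}
  n5: {g} / {c}
  n6: {c} / {c}

Live sets:
  n0 li=∅ lo={c}
  n1 li={c} lo={c}
  n2 li={c} lo={c,z}
  n3 li={c} lo={c}
  n4 li={c,z} lo={c}
  n5 li={c} lo={c}
  n6 li={c} lo=∅

Conflict graph:
  b: {c,z}
  c: {b,g,z}
  g: {c,z}
  z: {b,c,g}

Colouring:
  {b,c,z} pairwise interfere (3-clique) ⇒ χ ≥ 3
  3-colouring: r0={c}  r1={z}  r2={b,g}
  χ = 3

Answer: 3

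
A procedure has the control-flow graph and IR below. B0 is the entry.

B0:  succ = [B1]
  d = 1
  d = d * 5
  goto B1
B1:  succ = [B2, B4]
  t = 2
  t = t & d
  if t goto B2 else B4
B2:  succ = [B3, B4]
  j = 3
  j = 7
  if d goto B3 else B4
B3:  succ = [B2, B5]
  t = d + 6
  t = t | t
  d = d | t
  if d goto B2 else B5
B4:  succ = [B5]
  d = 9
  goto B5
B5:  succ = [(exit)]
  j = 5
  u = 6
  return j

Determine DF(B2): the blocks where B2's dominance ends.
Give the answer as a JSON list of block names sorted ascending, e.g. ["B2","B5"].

idom tree: B1←B0 B2←B1 B3←B2 B4←B1 B5←B1
Dom at joins:
  B2: preds {B1,B3}: {B0,B1} ∩ {B0,B1,B2,B3} = {B0,B1}; idom=B1
  B4: preds {B1,B2}: {B0,B1} ∩ {B0,B1,B2} = {B0,B1}; idom=B1
  B5: preds {B3,B4}: {B0,B1,B2,B3} ∩ {B0,B1,B4} = {B0,B1}; idom=B1

Frontier:
  join B2 pred B1: · stop@B1
  join B2 pred B3: B3→B2 stop@B1
  join B4 pred B1: · stop@B1
  join B4 pred B2: B2 stop@B1
  join B5 pred B3: B3→B2 stop@B1
  join B5 pred B4: B4 stop@B1
  B0 → ∅
  B1 → ∅
  B2 → {B2,B4,B5}
  B3 → {B2,B5}
  B4 → {B5}
  B5 → ∅

DF(B2) = ["B2", "B4", "B5"]

Answer: ["B2", "B4", "B5"]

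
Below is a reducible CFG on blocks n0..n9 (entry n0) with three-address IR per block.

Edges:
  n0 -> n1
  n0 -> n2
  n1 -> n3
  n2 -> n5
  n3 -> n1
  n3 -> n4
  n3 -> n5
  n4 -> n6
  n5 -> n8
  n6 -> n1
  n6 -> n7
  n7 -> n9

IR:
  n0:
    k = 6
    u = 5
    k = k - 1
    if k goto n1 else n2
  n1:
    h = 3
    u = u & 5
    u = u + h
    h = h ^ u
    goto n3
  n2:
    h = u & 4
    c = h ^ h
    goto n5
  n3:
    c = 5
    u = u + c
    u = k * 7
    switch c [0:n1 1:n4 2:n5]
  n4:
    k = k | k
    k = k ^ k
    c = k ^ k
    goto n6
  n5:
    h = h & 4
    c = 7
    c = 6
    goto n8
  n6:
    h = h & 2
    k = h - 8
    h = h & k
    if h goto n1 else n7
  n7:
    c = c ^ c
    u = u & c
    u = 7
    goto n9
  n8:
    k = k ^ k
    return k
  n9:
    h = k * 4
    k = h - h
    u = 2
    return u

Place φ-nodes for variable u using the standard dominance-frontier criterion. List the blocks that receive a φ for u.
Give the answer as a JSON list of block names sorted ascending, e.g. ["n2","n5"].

idom tree: n1←n0 n2←n0 n3←n1 n4←n3 n5←n0 n6←n4 n7←n6 n8←n5 n9←n7
Join-block Dom:
  n1: preds {n0,n3,n6}: {n0} ∩ {n0,n1,n3} ∩ {n0,n1,n3,n4,n6} = {n0}; idom=n0
  n5: preds {n2,n3}: {n0,n2} ∩ {n0,n1,n3} = {n0}; idom=n0

Frontier:
  n1←n0: walk · to n0
  n1←n3: walk n3→n1 to n0
  n1←n6: walk n6→n4→n3→n1 to n0
  n5←n2: walk n2 to n0
  n5←n3: walk n3→n1 to n0
  DF(n0)=∅
  DF(n1)={n1,n5}
  DF(n2)={n5}
  DF(n3)={n1,n5}
  DF(n4)={n1}
  DF(n5)=∅
  DF(n6)={n1}
  DF(n7)=∅
  DF(n8)=∅
  DF(n9)=∅

φ for u: defs {n0,n1,n3,n7,n9}
  DF⁺ = {n1,n5}

Answer: ["n1", "n5"]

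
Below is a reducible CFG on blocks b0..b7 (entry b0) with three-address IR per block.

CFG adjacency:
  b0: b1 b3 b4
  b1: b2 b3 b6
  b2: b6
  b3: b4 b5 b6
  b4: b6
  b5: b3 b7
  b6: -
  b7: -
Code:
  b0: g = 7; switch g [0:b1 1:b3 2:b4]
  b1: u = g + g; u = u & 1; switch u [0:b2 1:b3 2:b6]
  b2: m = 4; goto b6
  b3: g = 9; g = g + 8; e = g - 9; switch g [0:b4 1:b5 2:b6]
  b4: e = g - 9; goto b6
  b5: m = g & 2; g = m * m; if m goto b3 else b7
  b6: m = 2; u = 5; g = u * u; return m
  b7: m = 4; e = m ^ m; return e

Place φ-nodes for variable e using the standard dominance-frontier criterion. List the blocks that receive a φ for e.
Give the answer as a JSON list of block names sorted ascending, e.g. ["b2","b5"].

Answer: ["b3", "b4", "b6"]

Analysis:
idom tree: b1←b0 b2←b1 b3←b0 b4←b0 b5←b3 b6←b0 b7←b5
Join-block Dom:
  b3: preds {b0,b1,b5}: {b0} ∩ {b0,b1} ∩ {b0,b3,b5} = {b0}; idom=b0
  b4: preds {b0,b3}: {b0} ∩ {b0,b3} = {b0}; idom=b0
  b6: preds {b1,b2,b3,b4}: {b0,b1} ∩ {b0,b1,b2} ∩ {b0,b3} ∩ {b0,b4} = {b0}; idom=b0

DF walk-up:
  join b3 pred b0: · stop@b0
  join b3 pred b1: b1 stop@b0
  join b3 pred b5: b5→b3 stop@b0
  join b4 pred b0: · stop@b0
  join b4 pred b3: b3 stop@b0
  join b6 pred b1: b1 stop@b0
  join b6 pred b2: b2→b1 stop@b0
  join b6 pred b3: b3 stop@b0
  join b6 pred b4: b4 stop@b0
  b0 → ∅
  b1 → {b3,b6}
  b2 → {b6}
  b3 → {b3,b4,b6}
  b4 → {b6}
  b5 → {b3}
  b6 → ∅
  b7 → ∅

φ for e: defs {b3,b4,b7}
  DF⁺ = {b3,b4,b6}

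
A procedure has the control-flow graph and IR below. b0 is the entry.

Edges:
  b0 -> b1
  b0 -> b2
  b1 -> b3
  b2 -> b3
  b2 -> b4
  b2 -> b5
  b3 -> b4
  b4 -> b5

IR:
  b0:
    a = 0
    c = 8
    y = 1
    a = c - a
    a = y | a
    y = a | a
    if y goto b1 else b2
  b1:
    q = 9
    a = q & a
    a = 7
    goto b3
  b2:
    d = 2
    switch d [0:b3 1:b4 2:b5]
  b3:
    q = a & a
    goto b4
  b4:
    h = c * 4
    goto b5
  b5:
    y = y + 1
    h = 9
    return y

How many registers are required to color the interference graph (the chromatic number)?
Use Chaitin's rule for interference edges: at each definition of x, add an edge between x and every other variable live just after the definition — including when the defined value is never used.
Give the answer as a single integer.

Answer: 4

Working:
Block summaries:
  b0: {a,c,y} / ∅
  b1: {a,q} / {a}
  b2: {d} / ∅
  b3: {q} / {a}
  b4: {h} / {c}
  b5: {h,y} / {y}

Backward fixpoint:
  b0 li=∅ lo={a,c,y}
  b1 li={a,c,y} lo={a,c,y}
  b2 li={a,c,y} lo={a,c,y}
  b3 li={a,c,y} lo={c,y}
  b4 li={c,y} lo={y}
  b5 li={y} lo=∅

Interfere edges:
  a — {c,d,q,y}
  c — {a,d,q,y}
  d — {a,c,y}
  h — {y}
  q — {a,c,y}
  y — {a,c,d,h,q}

Registers:
  clique {a,c,d,y} ⇒ need ≥ 4
  4-colouring: r0={y}  r1={a,h}  r2={c}  r3={d,q}
  χ = 4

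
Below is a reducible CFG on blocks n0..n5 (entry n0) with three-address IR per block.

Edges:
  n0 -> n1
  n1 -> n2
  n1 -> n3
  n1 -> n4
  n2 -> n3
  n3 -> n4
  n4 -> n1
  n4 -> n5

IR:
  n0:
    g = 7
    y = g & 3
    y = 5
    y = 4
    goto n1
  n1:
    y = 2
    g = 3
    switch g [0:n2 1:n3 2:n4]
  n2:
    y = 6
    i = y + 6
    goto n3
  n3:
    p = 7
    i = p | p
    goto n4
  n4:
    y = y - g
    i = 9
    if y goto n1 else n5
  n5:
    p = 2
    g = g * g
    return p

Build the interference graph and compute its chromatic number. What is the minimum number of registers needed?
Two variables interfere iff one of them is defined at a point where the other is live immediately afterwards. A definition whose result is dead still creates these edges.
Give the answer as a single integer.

def/use:
  n0 def {g,y} use ∅
  n1 def {g,y} use ∅
  n2 def {i,y} use ∅
  n3 def {i,p} use ∅
  n4 def {i,y} use {g,y}
  n5 def {g,p} use {g}

Liveness:
  n0: in=∅ out=∅
  n1: in=∅ out={g,y}
  n2: in={g} out={g,y}
  n3: in={g,y} out={g,y}
  n4: in={g,y} out={g}
  n5: in={g} out=∅

Interfere edges:
  g: {i,p,y}
  i: {g,y}
  p: {g,y}
  y: {g,i,p}

Chromatic number:
  clique {g,i,y} ⇒ need ≥ 3
  3-colouring: r0={g}  r1={y}  r2={i,p}
  χ = 3

Answer: 3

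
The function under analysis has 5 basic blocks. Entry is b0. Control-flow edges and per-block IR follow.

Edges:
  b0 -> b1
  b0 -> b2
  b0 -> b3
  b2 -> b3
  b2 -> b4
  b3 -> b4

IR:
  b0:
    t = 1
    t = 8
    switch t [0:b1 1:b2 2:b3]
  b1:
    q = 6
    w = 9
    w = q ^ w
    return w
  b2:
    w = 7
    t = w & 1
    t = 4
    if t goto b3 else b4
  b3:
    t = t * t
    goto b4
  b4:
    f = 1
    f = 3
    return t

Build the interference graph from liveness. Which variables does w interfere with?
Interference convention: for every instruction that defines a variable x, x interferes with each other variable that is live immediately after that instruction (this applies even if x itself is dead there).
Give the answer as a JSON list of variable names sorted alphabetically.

Per-block:
  b0: def={t} ue=∅
  b1: def={q,w} ue=∅
  b2: def={t,w} ue=∅
  b3: def={t} ue={t}
  b4: def={f} ue={t}

Liveness:
  b0 li=∅ lo={t}
  b1 li=∅ lo=∅
  b2 li=∅ lo={t}
  b3 li={t} lo={t}
  b4 li={t} lo=∅

Interfere edges:
  f↔{t}
  q↔{w}
  t↔{f}
  w↔{q}

N(w) = ["q"]

Answer: ["q"]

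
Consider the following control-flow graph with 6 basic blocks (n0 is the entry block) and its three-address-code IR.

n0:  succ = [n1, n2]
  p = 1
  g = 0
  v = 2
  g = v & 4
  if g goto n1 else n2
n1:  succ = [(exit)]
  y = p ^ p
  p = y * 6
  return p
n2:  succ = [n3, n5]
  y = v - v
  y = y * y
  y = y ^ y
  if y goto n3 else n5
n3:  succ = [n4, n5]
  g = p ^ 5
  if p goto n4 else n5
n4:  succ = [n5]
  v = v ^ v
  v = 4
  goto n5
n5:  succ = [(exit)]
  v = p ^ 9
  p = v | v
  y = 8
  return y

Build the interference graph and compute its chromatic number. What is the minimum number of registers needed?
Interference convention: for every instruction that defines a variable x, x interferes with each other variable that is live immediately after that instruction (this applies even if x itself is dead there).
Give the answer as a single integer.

Block summaries:
  n0: {g,p,v} / ∅
  n1: {p,y} / {p}
  n2: {y} / {v}
  n3: {g} / {p}
  n4: {v} / {v}
  n5: {p,v,y} / {p}

Liveness:
  n0: in=∅ out={p,v}
  n1: in={p} out=∅
  n2: in={p,v} out={p,v}
  n3: in={p,v} out={p,v}
  n4: in={p,v} out={p}
  n5: in={p} out=∅

Conflict graph:
  g — {p,v}
  p — {g,v,y}
  v — {g,p,y}
  y — {p,v}

Chromatic number:
  clique {g,p,v} ⇒ need ≥ 3
  assign g→R2 p→R0 v→R1 y→R2 — no edge inside a register ⇒ χ ≤ 3
  χ = 3

Answer: 3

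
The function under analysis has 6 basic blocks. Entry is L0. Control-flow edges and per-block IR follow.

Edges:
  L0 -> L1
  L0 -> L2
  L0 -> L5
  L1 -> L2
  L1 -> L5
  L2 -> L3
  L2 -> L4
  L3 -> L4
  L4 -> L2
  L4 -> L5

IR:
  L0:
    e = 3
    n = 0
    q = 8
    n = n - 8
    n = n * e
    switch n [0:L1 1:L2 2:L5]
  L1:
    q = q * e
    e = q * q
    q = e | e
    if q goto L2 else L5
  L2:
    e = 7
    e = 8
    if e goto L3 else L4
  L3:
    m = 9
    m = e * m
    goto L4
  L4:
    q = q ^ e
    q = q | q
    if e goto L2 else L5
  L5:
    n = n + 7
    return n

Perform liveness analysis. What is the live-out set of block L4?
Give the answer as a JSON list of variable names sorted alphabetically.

Block summaries:
  L0: def={e,n,q} ue=∅
  L1: def={e,q} ue={e,q}
  L2: def={e} ue=∅
  L3: def={m} ue={e}
  L4: def={q} ue={e,q}
  L5: def={n} ue={n}

Backward fixpoint:
  live L0: ∅→{e,n,q}
  live L1: {e,n,q}→{n,q}
  live L2: {n,q}→{e,n,q}
  live L3: {e,n,q}→{e,n,q}
  live L4: {e,n,q}→{n,q}
  live L5: {n}→∅

live-out(L4) = ["n", "q"]

Answer: ["n", "q"]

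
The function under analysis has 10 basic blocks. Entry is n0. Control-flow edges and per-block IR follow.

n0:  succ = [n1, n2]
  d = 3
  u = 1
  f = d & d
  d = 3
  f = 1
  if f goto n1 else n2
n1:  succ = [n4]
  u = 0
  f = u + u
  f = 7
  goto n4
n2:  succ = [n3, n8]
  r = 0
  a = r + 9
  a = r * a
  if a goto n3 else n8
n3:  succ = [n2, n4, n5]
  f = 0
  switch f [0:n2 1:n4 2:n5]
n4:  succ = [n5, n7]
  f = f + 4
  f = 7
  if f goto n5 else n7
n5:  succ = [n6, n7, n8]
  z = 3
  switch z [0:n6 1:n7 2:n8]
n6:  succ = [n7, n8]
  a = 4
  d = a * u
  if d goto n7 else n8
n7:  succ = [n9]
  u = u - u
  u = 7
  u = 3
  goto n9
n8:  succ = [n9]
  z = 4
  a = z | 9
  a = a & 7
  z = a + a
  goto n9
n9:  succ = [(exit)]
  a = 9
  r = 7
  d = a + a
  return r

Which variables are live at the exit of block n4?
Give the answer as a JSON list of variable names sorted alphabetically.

Per-block:
  n0: {d,f,u} / ∅
  n1: {f,u} / ∅
  n2: {a,r} / ∅
  n3: {f} / ∅
  n4: {f} / {f}
  n5: {z} / ∅
  n6: {a,d} / {u}
  n7: {u} / {u}
  n8: {a,z} / ∅
  n9: {a,d,r} / ∅

Live sets:
  n0 li=∅ lo={u}
  n1 li=∅ lo={f,u}
  n2 li={u} lo={u}
  n3 li={u} lo={f,u}
  n4 li={f,u} lo={u}
  n5 li={u} lo={u}
  n6 li={u} lo={u}
  n7 li={u} lo=∅
  n8 li=∅ lo=∅
  n9 li=∅ lo=∅

live-out(n4) = ["u"]

Answer: ["u"]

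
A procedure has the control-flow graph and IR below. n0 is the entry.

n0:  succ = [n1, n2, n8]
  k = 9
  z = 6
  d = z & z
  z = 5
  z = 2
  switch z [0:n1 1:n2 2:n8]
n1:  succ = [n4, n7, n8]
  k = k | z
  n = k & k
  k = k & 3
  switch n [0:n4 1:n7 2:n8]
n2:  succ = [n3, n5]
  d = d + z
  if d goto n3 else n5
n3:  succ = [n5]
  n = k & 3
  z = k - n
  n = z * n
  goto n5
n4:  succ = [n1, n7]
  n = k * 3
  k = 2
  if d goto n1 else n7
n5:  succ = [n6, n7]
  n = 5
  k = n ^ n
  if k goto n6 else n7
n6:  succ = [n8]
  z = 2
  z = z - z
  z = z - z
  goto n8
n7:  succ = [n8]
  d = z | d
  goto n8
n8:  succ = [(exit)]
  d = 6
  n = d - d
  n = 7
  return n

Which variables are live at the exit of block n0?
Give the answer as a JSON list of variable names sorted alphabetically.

Answer: ["d", "k", "z"]

Derivation:
Block summaries:
  n0: def={d,k,z} ue=∅
  n1: def={k,n} ue={k,z}
  n2: def={d} ue={d,z}
  n3: def={n,z} ue={k}
  n4: def={k,n} ue={d,k}
  n5: def={k,n} ue=∅
  n6: def={z} ue=∅
  n7: def={d} ue={d,z}
  n8: def={d,n} ue=∅

Live sets:
  live n0: ∅→{d,k,z}
  live n1: {d,k,z}→{d,k,z}
  live n2: {d,k,z}→{d,k,z}
  live n3: {d,k}→{d,z}
  live n4: {d,k,z}→{d,k,z}
  live n5: {d,z}→{d,z}
  live n6: ∅→∅
  live n7: {d,z}→∅
  live n8: ∅→∅

live-out(n0) = ["d", "k", "z"]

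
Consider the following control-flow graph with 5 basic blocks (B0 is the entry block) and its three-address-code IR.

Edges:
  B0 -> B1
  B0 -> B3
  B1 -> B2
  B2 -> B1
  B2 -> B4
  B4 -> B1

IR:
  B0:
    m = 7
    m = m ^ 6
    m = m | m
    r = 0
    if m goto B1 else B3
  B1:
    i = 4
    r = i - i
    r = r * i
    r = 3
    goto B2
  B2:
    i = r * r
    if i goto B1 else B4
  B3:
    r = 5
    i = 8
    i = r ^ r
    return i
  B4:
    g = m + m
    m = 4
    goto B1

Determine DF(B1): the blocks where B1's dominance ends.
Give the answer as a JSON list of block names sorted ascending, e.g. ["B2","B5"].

idom tree: B1←B0 B2←B1 B3←B0 B4←B2
Dom∩ at merges:
  B1: preds {B0,B2,B4}: {B0} ∩ {B0,B1,B2} ∩ {B0,B1,B2,B4} = {B0}; idom=B0

Frontier:
  join B1 pred B0: · stop@B0
  join B1 pred B2: B2→B1 stop@B0
  join B1 pred B4: B4→B2→B1 stop@B0
  B0: DF=∅
  B1: DF={B1}
  B2: DF={B1}
  B3: DF=∅
  B4: DF={B1}

DF(B1) = ["B1"]

Answer: ["B1"]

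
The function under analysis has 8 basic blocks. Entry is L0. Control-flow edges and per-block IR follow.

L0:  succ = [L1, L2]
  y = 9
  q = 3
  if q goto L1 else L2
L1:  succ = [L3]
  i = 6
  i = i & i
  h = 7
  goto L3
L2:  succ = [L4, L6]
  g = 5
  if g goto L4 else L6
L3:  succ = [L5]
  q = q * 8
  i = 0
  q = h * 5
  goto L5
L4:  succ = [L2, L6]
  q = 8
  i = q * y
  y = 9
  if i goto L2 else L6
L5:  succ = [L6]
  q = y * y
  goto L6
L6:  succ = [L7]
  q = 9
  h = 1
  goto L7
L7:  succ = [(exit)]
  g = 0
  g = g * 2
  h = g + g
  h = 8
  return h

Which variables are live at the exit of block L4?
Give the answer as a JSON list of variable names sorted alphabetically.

Answer: ["y"]

Analysis:
Per-block:
  L0 def {q,y} use ∅
  L1 def {h,i} use ∅
  L2 def {g} use ∅
  L3 def {i,q} use {h,q}
  L4 def {i,q,y} use {y}
  L5 def {q} use {y}
  L6 def {h,q} use ∅
  L7 def {g,h} use ∅

Live sets:
  L0 li=∅ lo={q,y}
  L1 li={q,y} lo={h,q,y}
  L2 li={y} lo={y}
  L3 li={h,q,y} lo={y}
  L4 li={y} lo={y}
  L5 li={y} lo=∅
  L6 li=∅ lo=∅
  L7 li=∅ lo=∅

live-out(L4) = ["y"]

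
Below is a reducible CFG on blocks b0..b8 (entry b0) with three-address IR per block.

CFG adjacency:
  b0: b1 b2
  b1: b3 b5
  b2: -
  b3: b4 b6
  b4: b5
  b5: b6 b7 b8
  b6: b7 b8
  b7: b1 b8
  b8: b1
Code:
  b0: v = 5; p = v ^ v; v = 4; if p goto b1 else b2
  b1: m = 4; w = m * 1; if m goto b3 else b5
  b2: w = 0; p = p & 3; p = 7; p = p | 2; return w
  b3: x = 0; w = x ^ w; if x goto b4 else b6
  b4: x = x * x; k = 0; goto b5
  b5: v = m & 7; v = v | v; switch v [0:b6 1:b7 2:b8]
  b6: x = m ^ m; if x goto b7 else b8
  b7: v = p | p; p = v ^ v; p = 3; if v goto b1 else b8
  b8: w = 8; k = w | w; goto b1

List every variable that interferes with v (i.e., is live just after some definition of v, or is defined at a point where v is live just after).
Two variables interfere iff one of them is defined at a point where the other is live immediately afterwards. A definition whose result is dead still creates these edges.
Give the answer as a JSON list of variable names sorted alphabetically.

def/use:
  b0 def {p,v} use ∅
  b1 def {m,w} use ∅
  b2 def {p,w} use {p}
  b3 def {w,x} use {w}
  b4 def {k,x} use {x}
  b5 def {v} use {m}
  b6 def {x} use {m}
  b7 def {p,v} use {p}
  b8 def {k,w} use ∅

Live sets:
  live b0: ∅→{p}
  live b1: {p}→{m,p,w}
  live b2: {p}→∅
  live b3: {m,p,w}→{m,p,x}
  live b4: {m,p,x}→{m,p}
  live b5: {m,p}→{m,p}
  live b6: {m,p}→{p}
  live b7: {p}→{p}
  live b8: {p}→{p}

Interference:
  k — {m,p}
  m — {k,p,v,w,x}
  p — {k,m,v,w,x}
  v — {m,p}
  w — {m,p,x}
  x — {m,p,w}

N(v) = ["m", "p"]

Answer: ["m", "p"]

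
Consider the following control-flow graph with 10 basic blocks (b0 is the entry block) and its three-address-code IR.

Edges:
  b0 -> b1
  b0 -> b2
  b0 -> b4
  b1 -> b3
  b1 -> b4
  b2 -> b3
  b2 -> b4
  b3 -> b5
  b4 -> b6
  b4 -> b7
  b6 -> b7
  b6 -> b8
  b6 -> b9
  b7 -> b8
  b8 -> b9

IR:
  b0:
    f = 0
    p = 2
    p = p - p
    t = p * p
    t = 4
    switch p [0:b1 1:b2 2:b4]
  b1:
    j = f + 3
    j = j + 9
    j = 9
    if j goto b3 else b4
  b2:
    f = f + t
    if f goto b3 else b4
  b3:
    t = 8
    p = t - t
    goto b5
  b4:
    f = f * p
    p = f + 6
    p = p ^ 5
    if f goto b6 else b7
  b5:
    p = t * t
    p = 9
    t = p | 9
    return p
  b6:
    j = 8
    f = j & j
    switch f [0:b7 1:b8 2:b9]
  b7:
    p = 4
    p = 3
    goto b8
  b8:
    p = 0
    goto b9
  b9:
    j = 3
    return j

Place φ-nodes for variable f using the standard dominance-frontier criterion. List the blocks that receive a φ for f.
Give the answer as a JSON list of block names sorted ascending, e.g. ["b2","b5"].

idom tree: b1←b0 b2←b0 b3←b0 b4←b0 b5←b3 b6←b4 b7←b4 b8←b4 b9←b4
Join-block Dom:
  b3: preds {b1,b2}: {b0,b1} ∩ {b0,b2} = {b0}; idom=b0
  b4: preds {b0,b1,b2}: {b0} ∩ {b0,b1} ∩ {b0,b2} = {b0}; idom=b0
  b7: preds {b4,b6}: {b0,b4} ∩ {b0,b4,b6} = {b0,b4}; idom=b4
  b8: preds {b6,b7}: {b0,b4,b6} ∩ {b0,b4,b7} = {b0,b4}; idom=b4
  b9: preds {b6,b8}: {b0,b4,b6} ∩ {b0,b4,b8} = {b0,b4}; idom=b4

DF walk-up:
  join b3 pred b1: b1 stop@b0
  join b3 pred b2: b2 stop@b0
  join b4 pred b0: · stop@b0
  join b4 pred b1: b1 stop@b0
  join b4 pred b2: b2 stop@b0
  join b7 pred b4: · stop@b4
  join b7 pred b6: b6 stop@b4
  join b8 pred b6: b6 stop@b4
  join b8 pred b7: b7 stop@b4
  join b9 pred b6: b6 stop@b4
  join b9 pred b8: b8 stop@b4
  b0: DF=∅
  b1: DF={b3,b4}
  b2: DF={b3,b4}
  b3: DF=∅
  b4: DF=∅
  b5: DF=∅
  b6: DF={b7,b8,b9}
  b7: DF={b8}
  b8: DF={b9}
  b9: DF=∅

φ for f: defs {b0,b2,b4,b6}
  DF⁺ = {b3,b4,b7,b8,b9}

Answer: ["b3", "b4", "b7", "b8", "b9"]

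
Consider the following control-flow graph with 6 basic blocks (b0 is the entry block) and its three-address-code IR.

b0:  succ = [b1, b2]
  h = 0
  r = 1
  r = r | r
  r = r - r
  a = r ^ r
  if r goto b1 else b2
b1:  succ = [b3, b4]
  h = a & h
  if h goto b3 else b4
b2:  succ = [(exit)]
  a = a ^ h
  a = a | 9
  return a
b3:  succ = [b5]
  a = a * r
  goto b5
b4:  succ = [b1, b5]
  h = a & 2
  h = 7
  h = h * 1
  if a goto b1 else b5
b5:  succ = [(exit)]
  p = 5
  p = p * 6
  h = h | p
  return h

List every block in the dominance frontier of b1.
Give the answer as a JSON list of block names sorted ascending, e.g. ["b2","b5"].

Answer: ["b1"]

Analysis:
idom tree: b1←b0 b2←b0 b3←b1 b4←b1 b5←b1
Dom∩ at merges:
  b1: preds {b0,b4}: {b0} ∩ {b0,b1,b4} = {b0}; idom=b0
  b5: preds {b3,b4}: {b0,b1,b3} ∩ {b0,b1,b4} = {b0,b1}; idom=b1

DF walk-up:
  join b1 pred b0: · stop@b0
  join b1 pred b4: b4→b1 stop@b0
  join b5 pred b3: b3 stop@b1
  join b5 pred b4: b4 stop@b1
  b0: DF=∅
  b1: DF={b1}
  b2: DF=∅
  b3: DF={b5}
  b4: DF={b1,b5}
  b5: DF=∅

DF(b1) = ["b1"]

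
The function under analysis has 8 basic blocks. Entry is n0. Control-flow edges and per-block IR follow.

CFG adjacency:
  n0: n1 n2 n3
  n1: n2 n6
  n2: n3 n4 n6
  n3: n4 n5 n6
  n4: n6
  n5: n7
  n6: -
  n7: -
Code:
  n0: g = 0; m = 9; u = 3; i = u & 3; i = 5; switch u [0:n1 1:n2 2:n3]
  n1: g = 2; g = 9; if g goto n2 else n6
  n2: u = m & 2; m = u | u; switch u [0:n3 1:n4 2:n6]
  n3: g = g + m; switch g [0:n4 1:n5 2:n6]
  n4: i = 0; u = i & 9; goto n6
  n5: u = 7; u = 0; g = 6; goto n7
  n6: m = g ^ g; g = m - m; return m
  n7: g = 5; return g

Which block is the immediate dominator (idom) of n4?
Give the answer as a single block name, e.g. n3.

idom tree: n1←n0 n2←n0 n3←n0 n4←n0 n5←n3 n6←n0 n7←n5
Join-block Dom:
  n2: preds {n0,n1}: {n0} ∩ {n0,n1} = {n0}; idom=n0
  n3: preds {n0,n2}: {n0} ∩ {n0,n2} = {n0}; idom=n0
  n4: preds {n2,n3}: {n0,n2} ∩ {n0,n3} = {n0}; idom=n0
  n6: preds {n1,n2,n3,n4}: {n0,n1} ∩ {n0,n2} ∩ {n0,n3} ∩ {n0,n4} = {n0}; idom=n0

idom(n4) = n0

Answer: n0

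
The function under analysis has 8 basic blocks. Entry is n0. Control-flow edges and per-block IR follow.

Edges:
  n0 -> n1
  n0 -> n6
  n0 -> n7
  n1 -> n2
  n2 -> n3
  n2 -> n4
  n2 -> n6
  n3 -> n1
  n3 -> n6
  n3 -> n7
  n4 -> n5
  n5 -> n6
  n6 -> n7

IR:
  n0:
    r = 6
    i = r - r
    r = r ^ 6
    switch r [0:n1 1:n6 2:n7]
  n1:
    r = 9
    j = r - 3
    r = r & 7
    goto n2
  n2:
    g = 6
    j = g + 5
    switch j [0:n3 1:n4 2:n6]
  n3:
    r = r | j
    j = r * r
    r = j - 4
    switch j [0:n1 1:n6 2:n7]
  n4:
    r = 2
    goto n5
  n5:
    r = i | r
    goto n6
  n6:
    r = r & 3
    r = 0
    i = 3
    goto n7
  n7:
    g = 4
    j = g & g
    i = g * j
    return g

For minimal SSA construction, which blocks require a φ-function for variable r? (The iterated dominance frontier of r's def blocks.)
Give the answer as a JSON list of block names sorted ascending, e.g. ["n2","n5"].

idom tree: n1←n0 n2←n1 n3←n2 n4←n2 n5←n4 n6←n0 n7←n0
Dom∩ at merges:
  n1: preds {n0,n3}: {n0} ∩ {n0,n1,n2,n3} = {n0}; idom=n0
  n6: preds {n0,n2,n3,n5}: {n0} ∩ {n0,n1,n2} ∩ {n0,n1,n2,n3} ∩ {n0,n1,n2,n4,n5} = {n0}; idom=n0
  n7: preds {n0,n3,n6}: {n0} ∩ {n0,n1,n2,n3} ∩ {n0,n6} = {n0}; idom=n0

DF walk-up:
  n1←n0: walk · to n0
  n1←n3: walk n3→n2→n1 to n0
  n6←n0: walk · to n0
  n6←n2: walk n2→n1 to n0
  n6←n3: walk n3→n2→n1 to n0
  n6←n5: walk n5→n4→n2→n1 to n0
  n7←n0: walk · to n0
  n7←n3: walk n3→n2→n1 to n0
  n7←n6: walk n6 to n0
  DF(n0)=∅
  DF(n1)={n1,n6,n7}
  DF(n2)={n1,n6,n7}
  DF(n3)={n1,n6,n7}
  DF(n4)={n6}
  DF(n5)={n6}
  DF(n6)={n7}
  DF(n7)=∅

φ for r: defs {n0,n1,n3,n4,n5,n6}
  DF⁺ = {n1,n6,n7}

Answer: ["n1", "n6", "n7"]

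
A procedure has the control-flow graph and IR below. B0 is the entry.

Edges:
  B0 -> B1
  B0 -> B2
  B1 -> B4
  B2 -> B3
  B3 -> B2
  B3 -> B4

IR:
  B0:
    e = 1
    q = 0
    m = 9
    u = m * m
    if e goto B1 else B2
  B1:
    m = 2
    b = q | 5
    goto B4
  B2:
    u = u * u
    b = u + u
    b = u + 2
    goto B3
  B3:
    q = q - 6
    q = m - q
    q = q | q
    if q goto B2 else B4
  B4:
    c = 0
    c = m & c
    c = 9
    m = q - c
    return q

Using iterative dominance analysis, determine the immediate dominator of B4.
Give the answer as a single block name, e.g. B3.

idom tree: B1←B0 B2←B0 B3←B2 B4←B0
Join-block Dom:
  B2: preds {B0,B3}: {B0} ∩ {B0,B2,B3} = {B0}; idom=B0
  B4: preds {B1,B3}: {B0,B1} ∩ {B0,B2,B3} = {B0}; idom=B0

idom(B4) = B0

Answer: B0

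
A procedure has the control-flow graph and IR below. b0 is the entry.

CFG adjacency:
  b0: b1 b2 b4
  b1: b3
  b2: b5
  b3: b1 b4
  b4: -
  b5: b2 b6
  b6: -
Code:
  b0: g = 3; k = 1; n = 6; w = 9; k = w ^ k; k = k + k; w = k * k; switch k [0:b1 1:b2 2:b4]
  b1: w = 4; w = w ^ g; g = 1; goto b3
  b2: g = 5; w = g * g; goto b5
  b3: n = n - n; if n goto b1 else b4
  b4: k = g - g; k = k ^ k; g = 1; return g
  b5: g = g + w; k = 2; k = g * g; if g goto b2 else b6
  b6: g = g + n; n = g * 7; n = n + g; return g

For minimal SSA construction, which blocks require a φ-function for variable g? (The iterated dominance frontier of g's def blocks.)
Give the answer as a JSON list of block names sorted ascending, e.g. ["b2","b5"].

Answer: ["b1", "b2", "b4"]

Analysis:
idom tree: b1←b0 b2←b0 b3←b1 b4←b0 b5←b2 b6←b5
Dom at joins:
  b1: preds {b0,b3}: {b0} ∩ {b0,b1,b3} = {b0}; idom=b0
  b2: preds {b0,b5}: {b0} ∩ {b0,b2,b5} = {b0}; idom=b0
  b4: preds {b0,b3}: {b0} ∩ {b0,b1,b3} = {b0}; idom=b0

Frontier:
  b1←b0: walk · to b0
  b1←b3: walk b3→b1 to b0
  b2←b0: walk · to b0
  b2←b5: walk b5→b2 to b0
  b4←b0: walk · to b0
  b4←b3: walk b3→b1 to b0
  b0 → ∅
  b1 → {b1,b4}
  b2 → {b2}
  b3 → {b1,b4}
  b4 → ∅
  b5 → {b2}
  b6 → ∅

φ for g: defs {b0,b1,b2,b4,b5,b6}
  DF⁺ = {b1,b2,b4}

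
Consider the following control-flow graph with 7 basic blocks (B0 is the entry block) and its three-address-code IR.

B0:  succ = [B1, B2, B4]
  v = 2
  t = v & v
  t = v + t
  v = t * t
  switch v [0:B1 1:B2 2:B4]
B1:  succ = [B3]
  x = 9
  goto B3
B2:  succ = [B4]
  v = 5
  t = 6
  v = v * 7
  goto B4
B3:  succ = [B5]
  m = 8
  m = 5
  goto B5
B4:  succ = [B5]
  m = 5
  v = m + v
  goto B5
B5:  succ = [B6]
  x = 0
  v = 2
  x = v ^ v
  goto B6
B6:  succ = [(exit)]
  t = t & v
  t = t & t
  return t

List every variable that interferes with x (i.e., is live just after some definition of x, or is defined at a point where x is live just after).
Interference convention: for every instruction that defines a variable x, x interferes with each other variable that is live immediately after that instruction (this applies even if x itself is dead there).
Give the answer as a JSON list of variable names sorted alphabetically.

def/use:
  B0: def={t,v} ue=∅
  B1: def={x} ue=∅
  B2: def={t,v} ue=∅
  B3: def={m} ue=∅
  B4: def={m,v} ue={v}
  B5: def={v,x} ue=∅
  B6: def={t} ue={t,v}

Live sets:
  B0 li=∅ lo={t,v}
  B1 li={t} lo={t}
  B2 li=∅ lo={t,v}
  B3 li={t} lo={t}
  B4 li={t,v} lo={t}
  B5 li={t} lo={t,v}
  B6 li={t,v} lo=∅

Interference:
  m — {t,v}
  t — {m,v,x}
  v — {m,t,x}
  x — {t,v}

N(x) = ["t", "v"]

Answer: ["t", "v"]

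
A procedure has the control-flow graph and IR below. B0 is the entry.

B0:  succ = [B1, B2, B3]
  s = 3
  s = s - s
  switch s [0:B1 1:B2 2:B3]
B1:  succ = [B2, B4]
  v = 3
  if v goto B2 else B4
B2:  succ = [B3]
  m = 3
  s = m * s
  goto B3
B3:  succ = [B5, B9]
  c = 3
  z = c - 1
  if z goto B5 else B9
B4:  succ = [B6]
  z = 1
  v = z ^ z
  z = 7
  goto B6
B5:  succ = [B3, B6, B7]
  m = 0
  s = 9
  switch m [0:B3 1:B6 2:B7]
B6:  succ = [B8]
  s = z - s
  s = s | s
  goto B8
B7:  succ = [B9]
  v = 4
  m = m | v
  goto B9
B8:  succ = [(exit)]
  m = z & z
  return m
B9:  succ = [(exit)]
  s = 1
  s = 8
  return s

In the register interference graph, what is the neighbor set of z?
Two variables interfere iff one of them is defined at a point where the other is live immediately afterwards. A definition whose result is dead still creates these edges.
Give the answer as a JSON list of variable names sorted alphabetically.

Answer: ["m", "s"]

Working:
Per-block:
  B0: {s} / ∅
  B1: {v} / ∅
  B2: {m,s} / {s}
  B3: {c,z} / ∅
  B4: {v,z} / ∅
  B5: {m,s} / ∅
  B6: {s} / {s,z}
  B7: {m,v} / {m}
  B8: {m} / {z}
  B9: {s} / ∅

Live sets:
  B0: in=∅ out={s}
  B1: in={s} out={s}
  B2: in={s} out=∅
  B3: in=∅ out={z}
  B4: in={s} out={s,z}
  B5: in={z} out={m,s,z}
  B6: in={s,z} out={z}
  B7: in={m} out=∅
  B8: in={z} out=∅
  B9: in=∅ out=∅

Interference:
  c↔∅
  m↔{s,v,z}
  s↔{m,v,z}
  v↔{m,s}
  z↔{m,s}

N(z) = ["m", "s"]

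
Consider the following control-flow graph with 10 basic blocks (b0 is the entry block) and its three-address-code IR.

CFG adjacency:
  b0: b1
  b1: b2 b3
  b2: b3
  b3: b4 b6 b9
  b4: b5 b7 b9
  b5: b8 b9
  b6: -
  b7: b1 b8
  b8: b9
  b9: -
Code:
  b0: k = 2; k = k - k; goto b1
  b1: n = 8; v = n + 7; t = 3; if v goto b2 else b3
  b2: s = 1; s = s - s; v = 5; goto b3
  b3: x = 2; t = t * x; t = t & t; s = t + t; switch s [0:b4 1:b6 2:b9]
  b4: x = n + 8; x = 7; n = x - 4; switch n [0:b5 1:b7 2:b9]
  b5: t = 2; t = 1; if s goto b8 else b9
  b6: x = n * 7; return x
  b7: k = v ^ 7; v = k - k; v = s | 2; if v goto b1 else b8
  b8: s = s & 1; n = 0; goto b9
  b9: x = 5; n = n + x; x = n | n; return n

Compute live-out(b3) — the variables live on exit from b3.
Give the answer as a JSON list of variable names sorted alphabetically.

Block summaries:
  b0: {k} / ∅
  b1: {n,t,v} / ∅
  b2: {s,v} / ∅
  b3: {s,t,x} / {t}
  b4: {n,x} / {n}
  b5: {t} / {s}
  b6: {x} / {n}
  b7: {k,v} / {s,v}
  b8: {n,s} / {s}
  b9: {n,x} / {n}

Liveness:
  b0: in=∅ out=∅
  b1: in=∅ out={n,t,v}
  b2: in={n,t} out={n,t,v}
  b3: in={n,t,v} out={n,s,v}
  b4: in={n,s,v} out={n,s,v}
  b5: in={n,s} out={n,s}
  b6: in={n} out=∅
  b7: in={s,v} out={s}
  b8: in={s} out={n}
  b9: in={n} out=∅

live-out(b3) = ["n", "s", "v"]

Answer: ["n", "s", "v"]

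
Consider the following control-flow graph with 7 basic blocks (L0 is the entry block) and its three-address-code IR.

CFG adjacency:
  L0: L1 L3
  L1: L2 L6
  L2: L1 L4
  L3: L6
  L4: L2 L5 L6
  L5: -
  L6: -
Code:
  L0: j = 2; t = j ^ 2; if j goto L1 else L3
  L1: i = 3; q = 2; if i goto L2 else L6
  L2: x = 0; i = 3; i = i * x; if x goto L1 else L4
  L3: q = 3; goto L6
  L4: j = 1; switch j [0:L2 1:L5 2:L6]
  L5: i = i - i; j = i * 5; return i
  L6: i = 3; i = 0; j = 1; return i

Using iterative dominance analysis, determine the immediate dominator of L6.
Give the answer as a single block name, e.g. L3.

idom tree: L1←L0 L2←L1 L3←L0 L4←L2 L5←L4 L6←L0
Dom at joins:
  L1: preds {L0,L2}: {L0} ∩ {L0,L1,L2} = {L0}; idom=L0
  L2: preds {L1,L4}: {L0,L1} ∩ {L0,L1,L2,L4} = {L0,L1}; idom=L1
  L6: preds {L1,L3,L4}: {L0,L1} ∩ {L0,L3} ∩ {L0,L1,L2,L4} = {L0}; idom=L0

idom(L6) = L0

Answer: L0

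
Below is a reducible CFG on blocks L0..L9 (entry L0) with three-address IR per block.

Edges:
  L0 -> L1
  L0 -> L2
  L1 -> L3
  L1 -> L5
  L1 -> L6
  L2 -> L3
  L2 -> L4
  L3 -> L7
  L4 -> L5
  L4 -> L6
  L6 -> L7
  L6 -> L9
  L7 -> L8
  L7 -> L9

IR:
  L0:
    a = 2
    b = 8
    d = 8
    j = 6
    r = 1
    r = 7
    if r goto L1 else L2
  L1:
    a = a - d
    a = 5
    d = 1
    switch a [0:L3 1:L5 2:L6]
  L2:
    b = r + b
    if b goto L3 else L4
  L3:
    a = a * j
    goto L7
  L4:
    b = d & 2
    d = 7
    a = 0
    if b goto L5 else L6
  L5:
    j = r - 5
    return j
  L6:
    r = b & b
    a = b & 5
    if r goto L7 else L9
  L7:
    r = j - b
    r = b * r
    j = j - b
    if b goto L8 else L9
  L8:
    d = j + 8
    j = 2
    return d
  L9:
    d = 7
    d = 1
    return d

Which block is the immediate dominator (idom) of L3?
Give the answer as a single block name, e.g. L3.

idom tree: L1←L0 L2←L0 L3←L0 L4←L2 L5←L0 L6←L0 L7←L0 L8←L7 L9←L0
Join-block Dom:
  L3: preds {L1,L2}: {L0,L1} ∩ {L0,L2} = {L0}; idom=L0
  L5: preds {L1,L4}: {L0,L1} ∩ {L0,L2,L4} = {L0}; idom=L0
  L6: preds {L1,L4}: {L0,L1} ∩ {L0,L2,L4} = {L0}; idom=L0
  L7: preds {L3,L6}: {L0,L3} ∩ {L0,L6} = {L0}; idom=L0
  L9: preds {L6,L7}: {L0,L6} ∩ {L0,L7} = {L0}; idom=L0

idom(L3) = L0

Answer: L0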